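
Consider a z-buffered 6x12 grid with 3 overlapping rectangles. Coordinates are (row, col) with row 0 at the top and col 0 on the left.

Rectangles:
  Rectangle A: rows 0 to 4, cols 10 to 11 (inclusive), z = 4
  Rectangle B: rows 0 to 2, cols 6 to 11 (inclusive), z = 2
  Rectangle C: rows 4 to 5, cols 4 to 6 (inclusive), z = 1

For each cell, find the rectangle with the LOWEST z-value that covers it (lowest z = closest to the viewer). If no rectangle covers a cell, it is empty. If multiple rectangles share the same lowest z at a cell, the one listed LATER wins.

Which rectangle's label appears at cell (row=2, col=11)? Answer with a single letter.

Answer: B

Derivation:
Check cell (2,11):
  A: rows 0-4 cols 10-11 z=4 -> covers; best now A (z=4)
  B: rows 0-2 cols 6-11 z=2 -> covers; best now B (z=2)
  C: rows 4-5 cols 4-6 -> outside (row miss)
Winner: B at z=2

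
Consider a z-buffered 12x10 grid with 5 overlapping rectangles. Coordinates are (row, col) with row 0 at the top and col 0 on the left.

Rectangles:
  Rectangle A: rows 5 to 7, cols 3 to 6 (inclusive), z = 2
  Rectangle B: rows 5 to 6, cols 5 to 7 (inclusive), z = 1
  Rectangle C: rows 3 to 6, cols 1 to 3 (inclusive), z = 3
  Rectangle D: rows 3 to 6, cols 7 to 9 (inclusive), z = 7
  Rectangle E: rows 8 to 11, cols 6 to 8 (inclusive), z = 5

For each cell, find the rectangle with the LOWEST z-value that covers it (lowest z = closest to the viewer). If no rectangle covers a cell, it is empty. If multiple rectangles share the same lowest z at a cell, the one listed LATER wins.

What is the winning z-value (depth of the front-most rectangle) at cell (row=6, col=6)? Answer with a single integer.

Check cell (6,6):
  A: rows 5-7 cols 3-6 z=2 -> covers; best now A (z=2)
  B: rows 5-6 cols 5-7 z=1 -> covers; best now B (z=1)
  C: rows 3-6 cols 1-3 -> outside (col miss)
  D: rows 3-6 cols 7-9 -> outside (col miss)
  E: rows 8-11 cols 6-8 -> outside (row miss)
Winner: B at z=1

Answer: 1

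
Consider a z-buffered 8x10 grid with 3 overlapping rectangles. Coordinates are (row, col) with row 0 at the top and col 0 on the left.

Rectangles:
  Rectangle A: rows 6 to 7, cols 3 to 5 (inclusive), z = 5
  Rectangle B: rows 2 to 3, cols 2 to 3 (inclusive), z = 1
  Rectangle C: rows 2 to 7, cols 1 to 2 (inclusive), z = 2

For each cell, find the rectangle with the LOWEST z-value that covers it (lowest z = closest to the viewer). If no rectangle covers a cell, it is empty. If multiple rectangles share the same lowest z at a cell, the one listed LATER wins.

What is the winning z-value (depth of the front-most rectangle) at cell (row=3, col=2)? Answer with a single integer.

Answer: 1

Derivation:
Check cell (3,2):
  A: rows 6-7 cols 3-5 -> outside (row miss)
  B: rows 2-3 cols 2-3 z=1 -> covers; best now B (z=1)
  C: rows 2-7 cols 1-2 z=2 -> covers; best now B (z=1)
Winner: B at z=1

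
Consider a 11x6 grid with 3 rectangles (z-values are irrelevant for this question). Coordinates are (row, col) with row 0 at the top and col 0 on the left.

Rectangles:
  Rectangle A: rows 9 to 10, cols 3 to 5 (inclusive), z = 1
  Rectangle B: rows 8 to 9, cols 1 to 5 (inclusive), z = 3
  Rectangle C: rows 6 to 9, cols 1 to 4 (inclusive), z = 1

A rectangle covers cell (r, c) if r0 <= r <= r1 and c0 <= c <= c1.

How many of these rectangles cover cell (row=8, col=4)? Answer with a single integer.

Check cell (8,4):
  A: rows 9-10 cols 3-5 -> outside (row miss)
  B: rows 8-9 cols 1-5 -> covers
  C: rows 6-9 cols 1-4 -> covers
Count covering = 2

Answer: 2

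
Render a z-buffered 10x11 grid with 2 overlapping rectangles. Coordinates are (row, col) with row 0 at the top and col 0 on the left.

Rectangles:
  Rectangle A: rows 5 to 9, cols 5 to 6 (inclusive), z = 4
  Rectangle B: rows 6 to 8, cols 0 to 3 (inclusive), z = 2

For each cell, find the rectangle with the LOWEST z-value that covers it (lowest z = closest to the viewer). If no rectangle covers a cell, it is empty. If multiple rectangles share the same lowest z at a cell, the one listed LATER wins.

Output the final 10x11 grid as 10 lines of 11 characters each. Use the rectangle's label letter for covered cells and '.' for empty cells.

...........
...........
...........
...........
...........
.....AA....
BBBB.AA....
BBBB.AA....
BBBB.AA....
.....AA....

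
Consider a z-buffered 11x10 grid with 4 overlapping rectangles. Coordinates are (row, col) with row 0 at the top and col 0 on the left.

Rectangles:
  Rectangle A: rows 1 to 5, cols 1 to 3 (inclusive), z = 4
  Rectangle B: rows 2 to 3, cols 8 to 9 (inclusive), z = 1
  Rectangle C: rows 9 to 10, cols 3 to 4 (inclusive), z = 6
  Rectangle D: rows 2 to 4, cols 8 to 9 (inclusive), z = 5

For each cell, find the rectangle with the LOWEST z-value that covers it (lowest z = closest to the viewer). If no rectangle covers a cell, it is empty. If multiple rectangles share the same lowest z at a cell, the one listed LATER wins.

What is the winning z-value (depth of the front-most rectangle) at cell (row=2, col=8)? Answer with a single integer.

Answer: 1

Derivation:
Check cell (2,8):
  A: rows 1-5 cols 1-3 -> outside (col miss)
  B: rows 2-3 cols 8-9 z=1 -> covers; best now B (z=1)
  C: rows 9-10 cols 3-4 -> outside (row miss)
  D: rows 2-4 cols 8-9 z=5 -> covers; best now B (z=1)
Winner: B at z=1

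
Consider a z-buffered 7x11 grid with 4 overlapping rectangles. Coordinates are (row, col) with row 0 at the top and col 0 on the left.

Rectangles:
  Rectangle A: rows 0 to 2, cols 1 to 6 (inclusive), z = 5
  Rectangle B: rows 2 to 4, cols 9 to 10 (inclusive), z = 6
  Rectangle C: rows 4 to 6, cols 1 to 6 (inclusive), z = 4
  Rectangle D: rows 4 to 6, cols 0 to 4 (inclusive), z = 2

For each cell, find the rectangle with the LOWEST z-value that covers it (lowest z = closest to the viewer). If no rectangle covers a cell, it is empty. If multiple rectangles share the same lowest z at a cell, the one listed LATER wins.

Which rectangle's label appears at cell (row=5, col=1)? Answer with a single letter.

Check cell (5,1):
  A: rows 0-2 cols 1-6 -> outside (row miss)
  B: rows 2-4 cols 9-10 -> outside (row miss)
  C: rows 4-6 cols 1-6 z=4 -> covers; best now C (z=4)
  D: rows 4-6 cols 0-4 z=2 -> covers; best now D (z=2)
Winner: D at z=2

Answer: D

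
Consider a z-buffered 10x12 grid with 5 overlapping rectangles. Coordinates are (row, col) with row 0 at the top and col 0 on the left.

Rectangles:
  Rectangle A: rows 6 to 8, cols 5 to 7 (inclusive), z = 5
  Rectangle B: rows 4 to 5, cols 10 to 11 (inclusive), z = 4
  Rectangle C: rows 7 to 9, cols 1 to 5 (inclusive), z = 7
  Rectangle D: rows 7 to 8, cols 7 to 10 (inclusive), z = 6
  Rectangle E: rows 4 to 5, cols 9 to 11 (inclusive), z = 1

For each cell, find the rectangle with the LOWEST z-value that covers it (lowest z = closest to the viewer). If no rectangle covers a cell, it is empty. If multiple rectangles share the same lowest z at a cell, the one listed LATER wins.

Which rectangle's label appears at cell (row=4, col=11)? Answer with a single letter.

Check cell (4,11):
  A: rows 6-8 cols 5-7 -> outside (row miss)
  B: rows 4-5 cols 10-11 z=4 -> covers; best now B (z=4)
  C: rows 7-9 cols 1-5 -> outside (row miss)
  D: rows 7-8 cols 7-10 -> outside (row miss)
  E: rows 4-5 cols 9-11 z=1 -> covers; best now E (z=1)
Winner: E at z=1

Answer: E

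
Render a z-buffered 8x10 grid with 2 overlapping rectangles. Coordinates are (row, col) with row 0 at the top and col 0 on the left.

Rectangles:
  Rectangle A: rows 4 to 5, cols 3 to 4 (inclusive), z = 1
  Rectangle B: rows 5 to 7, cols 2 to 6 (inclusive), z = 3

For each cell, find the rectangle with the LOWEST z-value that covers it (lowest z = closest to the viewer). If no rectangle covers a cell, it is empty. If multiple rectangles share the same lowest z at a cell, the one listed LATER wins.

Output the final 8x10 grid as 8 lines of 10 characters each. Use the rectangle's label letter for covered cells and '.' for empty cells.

..........
..........
..........
..........
...AA.....
..BAABB...
..BBBBB...
..BBBBB...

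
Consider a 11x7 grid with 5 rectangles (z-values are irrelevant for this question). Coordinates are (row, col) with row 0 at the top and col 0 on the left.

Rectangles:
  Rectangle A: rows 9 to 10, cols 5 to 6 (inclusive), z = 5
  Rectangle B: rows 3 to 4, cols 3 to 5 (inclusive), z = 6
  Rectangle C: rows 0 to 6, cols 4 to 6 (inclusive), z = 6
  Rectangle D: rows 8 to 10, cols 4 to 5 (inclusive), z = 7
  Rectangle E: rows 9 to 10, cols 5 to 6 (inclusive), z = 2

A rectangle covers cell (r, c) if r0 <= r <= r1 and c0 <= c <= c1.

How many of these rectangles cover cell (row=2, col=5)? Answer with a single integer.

Check cell (2,5):
  A: rows 9-10 cols 5-6 -> outside (row miss)
  B: rows 3-4 cols 3-5 -> outside (row miss)
  C: rows 0-6 cols 4-6 -> covers
  D: rows 8-10 cols 4-5 -> outside (row miss)
  E: rows 9-10 cols 5-6 -> outside (row miss)
Count covering = 1

Answer: 1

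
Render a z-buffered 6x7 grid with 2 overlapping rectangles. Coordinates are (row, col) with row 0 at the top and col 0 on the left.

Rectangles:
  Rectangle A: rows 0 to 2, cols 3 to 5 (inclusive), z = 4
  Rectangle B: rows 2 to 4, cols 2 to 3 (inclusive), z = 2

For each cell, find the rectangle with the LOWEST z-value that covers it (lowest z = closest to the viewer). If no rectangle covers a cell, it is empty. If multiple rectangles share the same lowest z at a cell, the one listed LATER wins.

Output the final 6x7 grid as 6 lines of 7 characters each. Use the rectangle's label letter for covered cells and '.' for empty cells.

...AAA.
...AAA.
..BBAA.
..BB...
..BB...
.......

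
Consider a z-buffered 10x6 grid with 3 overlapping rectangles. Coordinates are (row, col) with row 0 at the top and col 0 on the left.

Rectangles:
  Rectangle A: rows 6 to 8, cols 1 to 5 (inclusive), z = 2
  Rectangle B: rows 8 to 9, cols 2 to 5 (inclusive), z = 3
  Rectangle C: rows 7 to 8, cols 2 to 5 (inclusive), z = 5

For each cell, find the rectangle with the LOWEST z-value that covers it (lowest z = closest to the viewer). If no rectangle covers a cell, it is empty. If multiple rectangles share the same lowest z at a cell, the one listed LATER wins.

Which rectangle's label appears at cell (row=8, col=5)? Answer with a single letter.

Answer: A

Derivation:
Check cell (8,5):
  A: rows 6-8 cols 1-5 z=2 -> covers; best now A (z=2)
  B: rows 8-9 cols 2-5 z=3 -> covers; best now A (z=2)
  C: rows 7-8 cols 2-5 z=5 -> covers; best now A (z=2)
Winner: A at z=2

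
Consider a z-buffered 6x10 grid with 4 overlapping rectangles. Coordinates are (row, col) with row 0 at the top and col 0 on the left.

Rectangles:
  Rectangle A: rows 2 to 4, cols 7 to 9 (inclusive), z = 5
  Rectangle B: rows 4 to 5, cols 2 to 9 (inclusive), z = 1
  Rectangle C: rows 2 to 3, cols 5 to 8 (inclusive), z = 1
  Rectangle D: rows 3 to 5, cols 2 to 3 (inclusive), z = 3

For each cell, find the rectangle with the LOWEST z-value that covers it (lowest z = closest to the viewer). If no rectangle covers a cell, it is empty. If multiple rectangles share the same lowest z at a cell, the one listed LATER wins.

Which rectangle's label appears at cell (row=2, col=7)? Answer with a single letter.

Check cell (2,7):
  A: rows 2-4 cols 7-9 z=5 -> covers; best now A (z=5)
  B: rows 4-5 cols 2-9 -> outside (row miss)
  C: rows 2-3 cols 5-8 z=1 -> covers; best now C (z=1)
  D: rows 3-5 cols 2-3 -> outside (row miss)
Winner: C at z=1

Answer: C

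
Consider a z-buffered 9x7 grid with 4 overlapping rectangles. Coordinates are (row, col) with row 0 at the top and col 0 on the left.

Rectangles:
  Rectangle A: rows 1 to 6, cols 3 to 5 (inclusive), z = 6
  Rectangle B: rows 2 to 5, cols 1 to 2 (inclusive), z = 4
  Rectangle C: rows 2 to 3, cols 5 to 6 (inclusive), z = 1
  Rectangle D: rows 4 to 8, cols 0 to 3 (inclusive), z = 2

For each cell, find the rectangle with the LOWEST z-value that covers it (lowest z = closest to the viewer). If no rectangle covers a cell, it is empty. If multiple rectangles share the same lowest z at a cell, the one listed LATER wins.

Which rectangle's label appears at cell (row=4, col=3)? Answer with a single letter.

Check cell (4,3):
  A: rows 1-6 cols 3-5 z=6 -> covers; best now A (z=6)
  B: rows 2-5 cols 1-2 -> outside (col miss)
  C: rows 2-3 cols 5-6 -> outside (row miss)
  D: rows 4-8 cols 0-3 z=2 -> covers; best now D (z=2)
Winner: D at z=2

Answer: D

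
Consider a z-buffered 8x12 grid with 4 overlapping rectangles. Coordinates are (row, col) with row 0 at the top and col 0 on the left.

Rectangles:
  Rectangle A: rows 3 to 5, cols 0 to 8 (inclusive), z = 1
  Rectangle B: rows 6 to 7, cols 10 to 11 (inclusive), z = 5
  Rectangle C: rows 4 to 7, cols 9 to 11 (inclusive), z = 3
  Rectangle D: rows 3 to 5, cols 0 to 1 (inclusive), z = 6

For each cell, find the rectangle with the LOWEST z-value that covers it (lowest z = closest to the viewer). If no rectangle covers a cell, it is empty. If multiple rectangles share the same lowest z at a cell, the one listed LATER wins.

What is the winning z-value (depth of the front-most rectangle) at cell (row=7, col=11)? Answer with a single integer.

Answer: 3

Derivation:
Check cell (7,11):
  A: rows 3-5 cols 0-8 -> outside (row miss)
  B: rows 6-7 cols 10-11 z=5 -> covers; best now B (z=5)
  C: rows 4-7 cols 9-11 z=3 -> covers; best now C (z=3)
  D: rows 3-5 cols 0-1 -> outside (row miss)
Winner: C at z=3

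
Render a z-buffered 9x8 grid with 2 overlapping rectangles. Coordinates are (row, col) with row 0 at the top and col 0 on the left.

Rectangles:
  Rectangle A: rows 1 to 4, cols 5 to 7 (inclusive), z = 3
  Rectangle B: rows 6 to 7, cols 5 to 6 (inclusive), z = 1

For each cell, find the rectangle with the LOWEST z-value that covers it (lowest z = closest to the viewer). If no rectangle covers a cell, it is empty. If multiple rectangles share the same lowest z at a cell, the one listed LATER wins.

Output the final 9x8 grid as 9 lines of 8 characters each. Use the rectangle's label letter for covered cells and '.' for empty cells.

........
.....AAA
.....AAA
.....AAA
.....AAA
........
.....BB.
.....BB.
........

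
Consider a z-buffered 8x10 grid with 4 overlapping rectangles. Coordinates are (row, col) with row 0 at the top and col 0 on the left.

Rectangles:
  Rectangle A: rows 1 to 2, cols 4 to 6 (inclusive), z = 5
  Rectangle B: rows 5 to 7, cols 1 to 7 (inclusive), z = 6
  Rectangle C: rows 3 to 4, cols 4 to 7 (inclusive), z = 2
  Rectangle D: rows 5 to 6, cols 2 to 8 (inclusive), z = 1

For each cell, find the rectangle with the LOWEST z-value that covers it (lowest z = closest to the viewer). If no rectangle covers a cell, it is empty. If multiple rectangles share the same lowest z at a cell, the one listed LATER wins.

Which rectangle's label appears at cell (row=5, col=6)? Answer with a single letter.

Answer: D

Derivation:
Check cell (5,6):
  A: rows 1-2 cols 4-6 -> outside (row miss)
  B: rows 5-7 cols 1-7 z=6 -> covers; best now B (z=6)
  C: rows 3-4 cols 4-7 -> outside (row miss)
  D: rows 5-6 cols 2-8 z=1 -> covers; best now D (z=1)
Winner: D at z=1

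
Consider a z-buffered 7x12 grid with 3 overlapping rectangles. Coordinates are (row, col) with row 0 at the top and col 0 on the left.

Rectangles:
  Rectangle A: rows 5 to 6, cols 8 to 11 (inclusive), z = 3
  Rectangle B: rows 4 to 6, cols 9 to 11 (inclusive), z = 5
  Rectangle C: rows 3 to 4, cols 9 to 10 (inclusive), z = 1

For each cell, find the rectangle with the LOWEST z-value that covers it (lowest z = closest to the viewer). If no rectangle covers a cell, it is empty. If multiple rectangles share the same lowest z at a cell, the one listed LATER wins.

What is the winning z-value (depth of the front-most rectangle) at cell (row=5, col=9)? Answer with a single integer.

Check cell (5,9):
  A: rows 5-6 cols 8-11 z=3 -> covers; best now A (z=3)
  B: rows 4-6 cols 9-11 z=5 -> covers; best now A (z=3)
  C: rows 3-4 cols 9-10 -> outside (row miss)
Winner: A at z=3

Answer: 3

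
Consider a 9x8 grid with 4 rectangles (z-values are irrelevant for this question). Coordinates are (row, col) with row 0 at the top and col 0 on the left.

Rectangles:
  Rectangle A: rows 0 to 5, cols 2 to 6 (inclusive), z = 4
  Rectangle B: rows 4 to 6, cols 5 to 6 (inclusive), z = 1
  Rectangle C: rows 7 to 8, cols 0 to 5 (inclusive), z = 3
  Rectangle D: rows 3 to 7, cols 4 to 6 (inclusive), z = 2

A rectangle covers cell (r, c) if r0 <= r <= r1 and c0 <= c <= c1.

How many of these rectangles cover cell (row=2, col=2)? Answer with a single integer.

Answer: 1

Derivation:
Check cell (2,2):
  A: rows 0-5 cols 2-6 -> covers
  B: rows 4-6 cols 5-6 -> outside (row miss)
  C: rows 7-8 cols 0-5 -> outside (row miss)
  D: rows 3-7 cols 4-6 -> outside (row miss)
Count covering = 1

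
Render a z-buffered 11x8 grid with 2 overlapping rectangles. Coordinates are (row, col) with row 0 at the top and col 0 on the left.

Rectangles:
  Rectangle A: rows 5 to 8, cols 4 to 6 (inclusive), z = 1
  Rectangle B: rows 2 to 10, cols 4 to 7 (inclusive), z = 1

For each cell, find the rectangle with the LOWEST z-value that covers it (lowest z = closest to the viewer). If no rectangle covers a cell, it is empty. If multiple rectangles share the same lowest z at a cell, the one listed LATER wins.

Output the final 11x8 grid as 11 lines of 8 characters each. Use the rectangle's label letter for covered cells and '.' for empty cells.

........
........
....BBBB
....BBBB
....BBBB
....BBBB
....BBBB
....BBBB
....BBBB
....BBBB
....BBBB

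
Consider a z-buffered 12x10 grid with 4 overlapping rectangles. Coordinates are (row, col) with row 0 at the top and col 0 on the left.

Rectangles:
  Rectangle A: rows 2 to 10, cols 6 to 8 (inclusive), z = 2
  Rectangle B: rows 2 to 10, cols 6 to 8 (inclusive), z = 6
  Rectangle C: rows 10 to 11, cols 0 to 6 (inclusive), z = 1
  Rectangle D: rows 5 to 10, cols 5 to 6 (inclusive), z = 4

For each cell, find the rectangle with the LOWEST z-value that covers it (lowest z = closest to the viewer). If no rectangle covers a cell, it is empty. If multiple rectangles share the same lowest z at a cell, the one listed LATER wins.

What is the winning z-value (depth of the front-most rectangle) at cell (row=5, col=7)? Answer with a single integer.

Check cell (5,7):
  A: rows 2-10 cols 6-8 z=2 -> covers; best now A (z=2)
  B: rows 2-10 cols 6-8 z=6 -> covers; best now A (z=2)
  C: rows 10-11 cols 0-6 -> outside (row miss)
  D: rows 5-10 cols 5-6 -> outside (col miss)
Winner: A at z=2

Answer: 2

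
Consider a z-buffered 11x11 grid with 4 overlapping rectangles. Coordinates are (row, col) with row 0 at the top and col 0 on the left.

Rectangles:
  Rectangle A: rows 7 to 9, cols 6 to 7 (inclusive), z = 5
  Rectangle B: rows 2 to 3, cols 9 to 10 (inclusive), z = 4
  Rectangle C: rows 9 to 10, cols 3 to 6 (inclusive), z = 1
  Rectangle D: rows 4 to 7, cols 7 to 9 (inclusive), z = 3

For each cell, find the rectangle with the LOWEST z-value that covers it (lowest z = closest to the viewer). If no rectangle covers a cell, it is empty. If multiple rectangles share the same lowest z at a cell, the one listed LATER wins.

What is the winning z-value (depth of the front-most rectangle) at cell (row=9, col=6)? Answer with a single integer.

Answer: 1

Derivation:
Check cell (9,6):
  A: rows 7-9 cols 6-7 z=5 -> covers; best now A (z=5)
  B: rows 2-3 cols 9-10 -> outside (row miss)
  C: rows 9-10 cols 3-6 z=1 -> covers; best now C (z=1)
  D: rows 4-7 cols 7-9 -> outside (row miss)
Winner: C at z=1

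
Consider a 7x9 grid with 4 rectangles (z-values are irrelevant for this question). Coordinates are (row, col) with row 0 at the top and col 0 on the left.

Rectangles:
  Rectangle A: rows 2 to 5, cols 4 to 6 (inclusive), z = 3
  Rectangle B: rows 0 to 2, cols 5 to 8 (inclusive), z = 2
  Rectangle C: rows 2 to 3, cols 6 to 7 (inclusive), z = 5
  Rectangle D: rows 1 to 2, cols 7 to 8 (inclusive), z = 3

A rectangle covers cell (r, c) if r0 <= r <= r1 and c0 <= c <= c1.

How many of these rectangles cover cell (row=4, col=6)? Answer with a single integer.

Answer: 1

Derivation:
Check cell (4,6):
  A: rows 2-5 cols 4-6 -> covers
  B: rows 0-2 cols 5-8 -> outside (row miss)
  C: rows 2-3 cols 6-7 -> outside (row miss)
  D: rows 1-2 cols 7-8 -> outside (row miss)
Count covering = 1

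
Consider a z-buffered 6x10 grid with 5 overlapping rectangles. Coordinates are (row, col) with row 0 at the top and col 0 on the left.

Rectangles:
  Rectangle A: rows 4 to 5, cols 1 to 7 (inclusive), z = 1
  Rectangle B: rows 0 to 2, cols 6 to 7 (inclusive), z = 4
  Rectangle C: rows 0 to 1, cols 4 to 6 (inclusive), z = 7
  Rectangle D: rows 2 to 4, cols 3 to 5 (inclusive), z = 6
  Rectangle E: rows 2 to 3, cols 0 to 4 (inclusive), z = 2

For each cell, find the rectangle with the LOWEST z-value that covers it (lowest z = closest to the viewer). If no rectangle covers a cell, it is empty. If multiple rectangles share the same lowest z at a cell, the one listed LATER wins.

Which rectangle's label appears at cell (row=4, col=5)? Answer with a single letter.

Check cell (4,5):
  A: rows 4-5 cols 1-7 z=1 -> covers; best now A (z=1)
  B: rows 0-2 cols 6-7 -> outside (row miss)
  C: rows 0-1 cols 4-6 -> outside (row miss)
  D: rows 2-4 cols 3-5 z=6 -> covers; best now A (z=1)
  E: rows 2-3 cols 0-4 -> outside (row miss)
Winner: A at z=1

Answer: A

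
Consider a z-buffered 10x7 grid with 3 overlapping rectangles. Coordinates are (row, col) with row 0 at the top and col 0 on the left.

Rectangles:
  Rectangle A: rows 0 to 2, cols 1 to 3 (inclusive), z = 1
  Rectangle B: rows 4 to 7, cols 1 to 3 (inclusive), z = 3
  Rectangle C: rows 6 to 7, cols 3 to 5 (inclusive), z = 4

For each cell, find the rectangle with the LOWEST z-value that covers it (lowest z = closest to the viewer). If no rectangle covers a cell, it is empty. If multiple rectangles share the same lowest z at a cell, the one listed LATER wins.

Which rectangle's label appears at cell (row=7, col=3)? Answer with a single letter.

Answer: B

Derivation:
Check cell (7,3):
  A: rows 0-2 cols 1-3 -> outside (row miss)
  B: rows 4-7 cols 1-3 z=3 -> covers; best now B (z=3)
  C: rows 6-7 cols 3-5 z=4 -> covers; best now B (z=3)
Winner: B at z=3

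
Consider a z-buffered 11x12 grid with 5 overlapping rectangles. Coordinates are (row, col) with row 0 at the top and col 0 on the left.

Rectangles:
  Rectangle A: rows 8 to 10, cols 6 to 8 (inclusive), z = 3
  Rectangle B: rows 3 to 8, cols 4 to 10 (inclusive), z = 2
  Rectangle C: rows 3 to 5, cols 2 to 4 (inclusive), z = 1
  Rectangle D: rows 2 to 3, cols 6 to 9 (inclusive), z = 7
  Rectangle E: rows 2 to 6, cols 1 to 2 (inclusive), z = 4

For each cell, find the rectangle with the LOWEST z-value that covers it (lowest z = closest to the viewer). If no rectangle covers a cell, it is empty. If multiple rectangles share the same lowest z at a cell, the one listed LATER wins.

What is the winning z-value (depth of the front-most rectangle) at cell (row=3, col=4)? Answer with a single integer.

Check cell (3,4):
  A: rows 8-10 cols 6-8 -> outside (row miss)
  B: rows 3-8 cols 4-10 z=2 -> covers; best now B (z=2)
  C: rows 3-5 cols 2-4 z=1 -> covers; best now C (z=1)
  D: rows 2-3 cols 6-9 -> outside (col miss)
  E: rows 2-6 cols 1-2 -> outside (col miss)
Winner: C at z=1

Answer: 1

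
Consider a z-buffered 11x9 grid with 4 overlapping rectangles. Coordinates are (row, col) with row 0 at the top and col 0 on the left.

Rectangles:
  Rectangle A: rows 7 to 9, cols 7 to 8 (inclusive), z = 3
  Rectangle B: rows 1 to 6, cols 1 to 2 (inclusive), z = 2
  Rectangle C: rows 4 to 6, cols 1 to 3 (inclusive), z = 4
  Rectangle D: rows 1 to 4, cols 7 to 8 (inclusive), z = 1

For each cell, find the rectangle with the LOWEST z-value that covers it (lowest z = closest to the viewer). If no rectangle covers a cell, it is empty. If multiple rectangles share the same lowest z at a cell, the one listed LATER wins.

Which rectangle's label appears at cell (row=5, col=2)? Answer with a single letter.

Answer: B

Derivation:
Check cell (5,2):
  A: rows 7-9 cols 7-8 -> outside (row miss)
  B: rows 1-6 cols 1-2 z=2 -> covers; best now B (z=2)
  C: rows 4-6 cols 1-3 z=4 -> covers; best now B (z=2)
  D: rows 1-4 cols 7-8 -> outside (row miss)
Winner: B at z=2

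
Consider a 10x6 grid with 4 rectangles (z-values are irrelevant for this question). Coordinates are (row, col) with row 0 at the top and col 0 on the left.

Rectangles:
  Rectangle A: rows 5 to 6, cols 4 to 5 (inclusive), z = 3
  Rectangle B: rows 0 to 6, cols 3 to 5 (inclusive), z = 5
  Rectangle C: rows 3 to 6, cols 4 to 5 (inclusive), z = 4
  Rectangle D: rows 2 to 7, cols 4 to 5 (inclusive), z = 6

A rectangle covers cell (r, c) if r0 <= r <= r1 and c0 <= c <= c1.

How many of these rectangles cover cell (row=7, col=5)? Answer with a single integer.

Answer: 1

Derivation:
Check cell (7,5):
  A: rows 5-6 cols 4-5 -> outside (row miss)
  B: rows 0-6 cols 3-5 -> outside (row miss)
  C: rows 3-6 cols 4-5 -> outside (row miss)
  D: rows 2-7 cols 4-5 -> covers
Count covering = 1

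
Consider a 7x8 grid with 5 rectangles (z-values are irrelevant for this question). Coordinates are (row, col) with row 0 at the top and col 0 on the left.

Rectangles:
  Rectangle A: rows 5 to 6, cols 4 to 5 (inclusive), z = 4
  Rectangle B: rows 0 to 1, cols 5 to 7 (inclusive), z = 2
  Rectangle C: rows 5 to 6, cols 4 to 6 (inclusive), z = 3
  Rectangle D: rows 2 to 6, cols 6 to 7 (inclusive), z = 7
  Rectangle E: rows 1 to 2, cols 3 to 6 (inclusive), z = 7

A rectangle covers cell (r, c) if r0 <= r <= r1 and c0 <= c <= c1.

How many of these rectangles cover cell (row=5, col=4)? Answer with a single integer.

Answer: 2

Derivation:
Check cell (5,4):
  A: rows 5-6 cols 4-5 -> covers
  B: rows 0-1 cols 5-7 -> outside (row miss)
  C: rows 5-6 cols 4-6 -> covers
  D: rows 2-6 cols 6-7 -> outside (col miss)
  E: rows 1-2 cols 3-6 -> outside (row miss)
Count covering = 2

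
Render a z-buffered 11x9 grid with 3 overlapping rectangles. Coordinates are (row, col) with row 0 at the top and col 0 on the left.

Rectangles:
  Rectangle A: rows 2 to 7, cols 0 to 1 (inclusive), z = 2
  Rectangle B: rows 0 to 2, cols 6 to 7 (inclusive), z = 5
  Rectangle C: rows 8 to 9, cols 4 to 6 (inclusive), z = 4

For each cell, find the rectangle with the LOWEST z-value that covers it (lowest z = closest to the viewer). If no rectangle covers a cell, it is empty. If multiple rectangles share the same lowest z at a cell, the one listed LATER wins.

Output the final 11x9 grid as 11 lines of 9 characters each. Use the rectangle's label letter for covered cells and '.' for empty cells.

......BB.
......BB.
AA....BB.
AA.......
AA.......
AA.......
AA.......
AA.......
....CCC..
....CCC..
.........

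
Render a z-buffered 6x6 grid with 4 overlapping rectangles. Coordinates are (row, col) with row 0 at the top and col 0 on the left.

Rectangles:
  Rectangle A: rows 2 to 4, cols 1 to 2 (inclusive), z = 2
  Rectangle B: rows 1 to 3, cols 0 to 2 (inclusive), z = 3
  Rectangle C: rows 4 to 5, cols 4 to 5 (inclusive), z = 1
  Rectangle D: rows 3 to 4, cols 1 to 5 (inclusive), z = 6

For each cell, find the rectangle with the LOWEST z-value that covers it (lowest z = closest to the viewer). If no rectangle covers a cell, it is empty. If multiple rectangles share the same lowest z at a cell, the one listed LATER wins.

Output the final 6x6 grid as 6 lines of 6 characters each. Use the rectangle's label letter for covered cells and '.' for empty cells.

......
BBB...
BAA...
BAADDD
.AADCC
....CC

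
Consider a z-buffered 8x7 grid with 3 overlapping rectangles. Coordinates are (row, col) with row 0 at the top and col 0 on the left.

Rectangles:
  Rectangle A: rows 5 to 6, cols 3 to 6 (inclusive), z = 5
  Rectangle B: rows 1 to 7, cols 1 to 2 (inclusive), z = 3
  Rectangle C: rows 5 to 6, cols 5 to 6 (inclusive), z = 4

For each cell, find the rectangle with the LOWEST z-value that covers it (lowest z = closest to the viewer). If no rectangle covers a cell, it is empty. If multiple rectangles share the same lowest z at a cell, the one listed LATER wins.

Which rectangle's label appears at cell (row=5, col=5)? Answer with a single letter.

Answer: C

Derivation:
Check cell (5,5):
  A: rows 5-6 cols 3-6 z=5 -> covers; best now A (z=5)
  B: rows 1-7 cols 1-2 -> outside (col miss)
  C: rows 5-6 cols 5-6 z=4 -> covers; best now C (z=4)
Winner: C at z=4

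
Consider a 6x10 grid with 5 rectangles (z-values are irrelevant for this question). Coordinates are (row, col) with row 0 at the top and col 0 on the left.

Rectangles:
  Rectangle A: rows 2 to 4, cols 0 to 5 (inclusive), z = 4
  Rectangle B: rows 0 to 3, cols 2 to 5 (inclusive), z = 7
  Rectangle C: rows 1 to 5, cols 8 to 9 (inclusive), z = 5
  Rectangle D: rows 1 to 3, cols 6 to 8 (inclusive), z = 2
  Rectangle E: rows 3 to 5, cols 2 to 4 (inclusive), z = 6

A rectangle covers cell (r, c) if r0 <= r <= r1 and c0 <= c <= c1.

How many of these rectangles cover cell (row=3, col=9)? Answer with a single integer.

Check cell (3,9):
  A: rows 2-4 cols 0-5 -> outside (col miss)
  B: rows 0-3 cols 2-5 -> outside (col miss)
  C: rows 1-5 cols 8-9 -> covers
  D: rows 1-3 cols 6-8 -> outside (col miss)
  E: rows 3-5 cols 2-4 -> outside (col miss)
Count covering = 1

Answer: 1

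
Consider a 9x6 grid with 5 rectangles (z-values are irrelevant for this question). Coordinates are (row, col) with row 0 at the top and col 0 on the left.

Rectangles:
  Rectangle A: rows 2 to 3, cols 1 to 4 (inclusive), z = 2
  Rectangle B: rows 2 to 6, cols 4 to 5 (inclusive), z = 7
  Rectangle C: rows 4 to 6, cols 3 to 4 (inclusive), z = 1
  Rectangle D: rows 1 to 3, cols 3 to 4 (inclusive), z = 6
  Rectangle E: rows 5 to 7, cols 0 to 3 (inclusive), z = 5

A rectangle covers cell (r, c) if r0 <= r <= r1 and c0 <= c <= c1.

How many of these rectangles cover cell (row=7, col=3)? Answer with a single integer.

Check cell (7,3):
  A: rows 2-3 cols 1-4 -> outside (row miss)
  B: rows 2-6 cols 4-5 -> outside (row miss)
  C: rows 4-6 cols 3-4 -> outside (row miss)
  D: rows 1-3 cols 3-4 -> outside (row miss)
  E: rows 5-7 cols 0-3 -> covers
Count covering = 1

Answer: 1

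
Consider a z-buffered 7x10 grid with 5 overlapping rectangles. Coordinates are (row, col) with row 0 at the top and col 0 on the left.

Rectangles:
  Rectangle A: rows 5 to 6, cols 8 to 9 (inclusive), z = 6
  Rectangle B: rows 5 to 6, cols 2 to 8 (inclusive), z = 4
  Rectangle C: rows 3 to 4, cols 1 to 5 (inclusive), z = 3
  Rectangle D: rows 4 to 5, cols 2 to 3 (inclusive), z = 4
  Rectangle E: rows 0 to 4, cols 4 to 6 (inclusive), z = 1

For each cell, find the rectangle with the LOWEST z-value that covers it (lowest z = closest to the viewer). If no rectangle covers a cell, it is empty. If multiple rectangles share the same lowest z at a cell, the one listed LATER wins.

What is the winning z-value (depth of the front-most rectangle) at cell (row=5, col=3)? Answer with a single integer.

Answer: 4

Derivation:
Check cell (5,3):
  A: rows 5-6 cols 8-9 -> outside (col miss)
  B: rows 5-6 cols 2-8 z=4 -> covers; best now B (z=4)
  C: rows 3-4 cols 1-5 -> outside (row miss)
  D: rows 4-5 cols 2-3 z=4 -> covers; best now D (z=4)
  E: rows 0-4 cols 4-6 -> outside (row miss)
Winner: D at z=4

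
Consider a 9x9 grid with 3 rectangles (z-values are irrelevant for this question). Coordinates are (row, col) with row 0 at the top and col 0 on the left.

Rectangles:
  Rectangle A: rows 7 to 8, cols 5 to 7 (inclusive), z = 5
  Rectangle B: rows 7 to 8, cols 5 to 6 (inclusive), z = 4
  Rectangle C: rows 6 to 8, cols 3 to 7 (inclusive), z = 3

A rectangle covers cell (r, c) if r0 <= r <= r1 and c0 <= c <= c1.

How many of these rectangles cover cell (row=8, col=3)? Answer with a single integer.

Check cell (8,3):
  A: rows 7-8 cols 5-7 -> outside (col miss)
  B: rows 7-8 cols 5-6 -> outside (col miss)
  C: rows 6-8 cols 3-7 -> covers
Count covering = 1

Answer: 1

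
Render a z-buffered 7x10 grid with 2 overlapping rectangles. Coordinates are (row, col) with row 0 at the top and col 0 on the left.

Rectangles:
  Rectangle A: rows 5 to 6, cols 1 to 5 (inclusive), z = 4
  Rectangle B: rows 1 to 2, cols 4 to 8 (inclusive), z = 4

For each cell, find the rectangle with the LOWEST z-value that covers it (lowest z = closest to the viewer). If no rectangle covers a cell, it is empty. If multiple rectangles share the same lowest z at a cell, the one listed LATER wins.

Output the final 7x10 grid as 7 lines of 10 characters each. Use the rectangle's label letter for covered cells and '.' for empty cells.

..........
....BBBBB.
....BBBBB.
..........
..........
.AAAAA....
.AAAAA....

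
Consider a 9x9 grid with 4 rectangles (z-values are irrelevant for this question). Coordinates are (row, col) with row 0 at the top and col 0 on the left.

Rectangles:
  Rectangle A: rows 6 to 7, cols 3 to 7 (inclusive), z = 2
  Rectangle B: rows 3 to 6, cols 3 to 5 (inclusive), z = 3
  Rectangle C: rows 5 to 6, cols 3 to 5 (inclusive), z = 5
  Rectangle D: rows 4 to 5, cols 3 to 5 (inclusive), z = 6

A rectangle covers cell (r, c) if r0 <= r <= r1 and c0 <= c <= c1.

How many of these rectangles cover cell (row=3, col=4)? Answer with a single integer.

Answer: 1

Derivation:
Check cell (3,4):
  A: rows 6-7 cols 3-7 -> outside (row miss)
  B: rows 3-6 cols 3-5 -> covers
  C: rows 5-6 cols 3-5 -> outside (row miss)
  D: rows 4-5 cols 3-5 -> outside (row miss)
Count covering = 1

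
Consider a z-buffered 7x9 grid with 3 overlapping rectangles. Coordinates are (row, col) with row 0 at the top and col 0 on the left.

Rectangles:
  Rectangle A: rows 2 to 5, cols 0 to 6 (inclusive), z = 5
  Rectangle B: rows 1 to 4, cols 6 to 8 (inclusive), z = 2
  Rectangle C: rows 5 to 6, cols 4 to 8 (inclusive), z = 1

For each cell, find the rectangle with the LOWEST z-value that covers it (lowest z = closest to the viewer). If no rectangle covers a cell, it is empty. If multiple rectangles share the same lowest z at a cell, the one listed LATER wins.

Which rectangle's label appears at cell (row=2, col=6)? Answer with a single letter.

Check cell (2,6):
  A: rows 2-5 cols 0-6 z=5 -> covers; best now A (z=5)
  B: rows 1-4 cols 6-8 z=2 -> covers; best now B (z=2)
  C: rows 5-6 cols 4-8 -> outside (row miss)
Winner: B at z=2

Answer: B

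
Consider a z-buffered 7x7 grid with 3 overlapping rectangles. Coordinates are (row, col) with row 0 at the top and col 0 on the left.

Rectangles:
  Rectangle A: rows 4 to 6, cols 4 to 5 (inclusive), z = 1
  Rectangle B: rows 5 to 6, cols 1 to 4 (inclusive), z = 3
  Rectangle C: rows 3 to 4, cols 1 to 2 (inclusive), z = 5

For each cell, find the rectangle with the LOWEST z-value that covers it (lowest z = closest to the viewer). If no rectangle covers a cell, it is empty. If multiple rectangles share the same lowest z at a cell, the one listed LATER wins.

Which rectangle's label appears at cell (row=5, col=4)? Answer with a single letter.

Check cell (5,4):
  A: rows 4-6 cols 4-5 z=1 -> covers; best now A (z=1)
  B: rows 5-6 cols 1-4 z=3 -> covers; best now A (z=1)
  C: rows 3-4 cols 1-2 -> outside (row miss)
Winner: A at z=1

Answer: A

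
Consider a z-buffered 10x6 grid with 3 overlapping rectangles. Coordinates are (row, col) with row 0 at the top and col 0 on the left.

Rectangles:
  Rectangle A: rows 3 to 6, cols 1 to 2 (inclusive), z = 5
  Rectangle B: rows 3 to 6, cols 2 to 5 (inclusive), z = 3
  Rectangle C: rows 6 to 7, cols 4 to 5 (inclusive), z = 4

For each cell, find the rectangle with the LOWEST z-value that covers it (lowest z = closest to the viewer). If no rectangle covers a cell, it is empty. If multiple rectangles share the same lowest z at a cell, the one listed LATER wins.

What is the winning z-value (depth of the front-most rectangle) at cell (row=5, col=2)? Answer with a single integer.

Answer: 3

Derivation:
Check cell (5,2):
  A: rows 3-6 cols 1-2 z=5 -> covers; best now A (z=5)
  B: rows 3-6 cols 2-5 z=3 -> covers; best now B (z=3)
  C: rows 6-7 cols 4-5 -> outside (row miss)
Winner: B at z=3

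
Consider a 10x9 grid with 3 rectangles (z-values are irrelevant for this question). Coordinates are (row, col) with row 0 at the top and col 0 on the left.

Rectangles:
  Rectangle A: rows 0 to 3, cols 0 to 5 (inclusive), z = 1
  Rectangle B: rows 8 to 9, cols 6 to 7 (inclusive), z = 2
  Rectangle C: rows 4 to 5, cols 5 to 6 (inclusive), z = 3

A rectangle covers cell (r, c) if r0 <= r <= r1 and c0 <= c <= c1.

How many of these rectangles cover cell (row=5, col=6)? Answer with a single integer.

Check cell (5,6):
  A: rows 0-3 cols 0-5 -> outside (row miss)
  B: rows 8-9 cols 6-7 -> outside (row miss)
  C: rows 4-5 cols 5-6 -> covers
Count covering = 1

Answer: 1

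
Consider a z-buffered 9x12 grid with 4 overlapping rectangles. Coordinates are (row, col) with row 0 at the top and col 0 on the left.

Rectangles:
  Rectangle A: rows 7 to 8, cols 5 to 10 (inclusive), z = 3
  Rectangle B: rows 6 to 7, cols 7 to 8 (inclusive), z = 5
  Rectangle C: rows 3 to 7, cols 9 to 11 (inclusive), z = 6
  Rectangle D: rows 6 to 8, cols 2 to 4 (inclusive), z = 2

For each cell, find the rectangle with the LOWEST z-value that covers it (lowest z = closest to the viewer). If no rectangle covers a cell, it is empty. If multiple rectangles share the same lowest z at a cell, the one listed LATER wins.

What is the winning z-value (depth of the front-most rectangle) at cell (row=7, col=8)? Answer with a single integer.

Answer: 3

Derivation:
Check cell (7,8):
  A: rows 7-8 cols 5-10 z=3 -> covers; best now A (z=3)
  B: rows 6-7 cols 7-8 z=5 -> covers; best now A (z=3)
  C: rows 3-7 cols 9-11 -> outside (col miss)
  D: rows 6-8 cols 2-4 -> outside (col miss)
Winner: A at z=3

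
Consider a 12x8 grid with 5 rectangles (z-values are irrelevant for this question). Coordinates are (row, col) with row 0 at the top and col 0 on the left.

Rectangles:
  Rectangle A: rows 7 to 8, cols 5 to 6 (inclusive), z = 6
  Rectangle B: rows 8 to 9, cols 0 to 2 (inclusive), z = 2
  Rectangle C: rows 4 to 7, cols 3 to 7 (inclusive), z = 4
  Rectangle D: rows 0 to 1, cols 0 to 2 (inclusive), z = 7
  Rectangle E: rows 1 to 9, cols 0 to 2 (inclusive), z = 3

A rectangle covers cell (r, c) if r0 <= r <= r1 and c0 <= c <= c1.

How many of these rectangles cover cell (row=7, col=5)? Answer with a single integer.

Answer: 2

Derivation:
Check cell (7,5):
  A: rows 7-8 cols 5-6 -> covers
  B: rows 8-9 cols 0-2 -> outside (row miss)
  C: rows 4-7 cols 3-7 -> covers
  D: rows 0-1 cols 0-2 -> outside (row miss)
  E: rows 1-9 cols 0-2 -> outside (col miss)
Count covering = 2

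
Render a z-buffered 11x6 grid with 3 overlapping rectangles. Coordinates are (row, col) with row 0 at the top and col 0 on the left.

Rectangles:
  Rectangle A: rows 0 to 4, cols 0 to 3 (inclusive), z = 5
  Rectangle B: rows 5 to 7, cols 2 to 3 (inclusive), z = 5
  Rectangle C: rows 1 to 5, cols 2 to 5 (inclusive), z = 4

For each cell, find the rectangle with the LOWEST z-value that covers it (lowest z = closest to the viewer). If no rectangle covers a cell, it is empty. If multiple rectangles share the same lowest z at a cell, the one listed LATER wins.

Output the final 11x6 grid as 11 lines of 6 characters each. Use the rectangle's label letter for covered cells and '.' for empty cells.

AAAA..
AACCCC
AACCCC
AACCCC
AACCCC
..CCCC
..BB..
..BB..
......
......
......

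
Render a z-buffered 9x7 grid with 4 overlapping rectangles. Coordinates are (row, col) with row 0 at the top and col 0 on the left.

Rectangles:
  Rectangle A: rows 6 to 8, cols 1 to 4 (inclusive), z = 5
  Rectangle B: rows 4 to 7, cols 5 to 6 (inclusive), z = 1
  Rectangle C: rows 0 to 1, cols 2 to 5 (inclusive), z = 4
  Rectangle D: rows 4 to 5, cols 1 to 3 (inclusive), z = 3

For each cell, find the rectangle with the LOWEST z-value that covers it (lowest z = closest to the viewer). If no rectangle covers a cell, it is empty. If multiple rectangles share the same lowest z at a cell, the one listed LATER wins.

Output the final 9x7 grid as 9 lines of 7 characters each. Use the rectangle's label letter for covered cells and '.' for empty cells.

..CCCC.
..CCCC.
.......
.......
.DDD.BB
.DDD.BB
.AAAABB
.AAAABB
.AAAA..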